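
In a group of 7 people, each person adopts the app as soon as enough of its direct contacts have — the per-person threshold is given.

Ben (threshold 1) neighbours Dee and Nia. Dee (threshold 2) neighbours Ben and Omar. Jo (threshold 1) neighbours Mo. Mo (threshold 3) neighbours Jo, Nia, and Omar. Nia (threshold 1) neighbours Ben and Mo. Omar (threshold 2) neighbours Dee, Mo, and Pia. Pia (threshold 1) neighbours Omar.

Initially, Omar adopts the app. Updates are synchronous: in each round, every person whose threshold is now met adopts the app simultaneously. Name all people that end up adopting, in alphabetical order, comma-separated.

Omar, Pia

Round 1 — Omar adopts the app (initial).
Round 2 — checking thresholds:
  Dee: 1 of 2 neighbours < 2, holds.
  Mo: 1 of 3 neighbours < 3, holds.
  Pia: 1 of 1 neighbours ≥ 1, adopts the app.
Round 3 — no new adoptions; cascade stops.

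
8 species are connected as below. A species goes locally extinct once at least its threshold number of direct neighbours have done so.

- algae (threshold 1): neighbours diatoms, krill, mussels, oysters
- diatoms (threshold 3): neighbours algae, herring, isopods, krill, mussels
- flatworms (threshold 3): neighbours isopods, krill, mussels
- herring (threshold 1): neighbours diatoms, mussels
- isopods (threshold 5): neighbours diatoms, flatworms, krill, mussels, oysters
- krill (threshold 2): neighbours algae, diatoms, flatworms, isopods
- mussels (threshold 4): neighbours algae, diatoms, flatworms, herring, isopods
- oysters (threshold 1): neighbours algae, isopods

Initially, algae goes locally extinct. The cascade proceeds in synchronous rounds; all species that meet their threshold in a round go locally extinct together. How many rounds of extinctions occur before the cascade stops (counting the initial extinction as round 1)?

Round 1 — algae goes locally extinct (initial).
Round 2 — checking thresholds:
  diatoms: 1 of 5 neighbours < 3, holds.
  krill: 1 of 4 neighbours < 2, holds.
  mussels: 1 of 5 neighbours < 4, holds.
  oysters: 1 of 2 neighbours ≥ 1, goes locally extinct.
Round 3 — no new extinctions; cascade stops.

2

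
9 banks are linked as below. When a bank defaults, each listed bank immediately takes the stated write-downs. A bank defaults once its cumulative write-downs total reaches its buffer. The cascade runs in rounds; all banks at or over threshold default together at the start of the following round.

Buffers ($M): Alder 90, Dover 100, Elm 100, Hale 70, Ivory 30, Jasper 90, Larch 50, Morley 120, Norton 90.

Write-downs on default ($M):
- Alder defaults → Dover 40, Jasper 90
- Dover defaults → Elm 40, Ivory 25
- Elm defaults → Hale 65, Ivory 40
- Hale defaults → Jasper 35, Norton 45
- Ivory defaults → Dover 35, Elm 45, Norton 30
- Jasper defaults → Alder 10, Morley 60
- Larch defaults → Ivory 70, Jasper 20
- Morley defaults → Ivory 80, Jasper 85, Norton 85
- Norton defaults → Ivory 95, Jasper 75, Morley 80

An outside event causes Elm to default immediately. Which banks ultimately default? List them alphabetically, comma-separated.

Round 1 — Elm defaults (initial).
  Hale: +65 → 65 < 70
  Ivory: +40 → 40 ≥ 30
Round 2 — Ivory defaults.
  Dover: +35 → 35 < 100
  Norton: +30 → 30 < 90
No further defaults.

Elm, Ivory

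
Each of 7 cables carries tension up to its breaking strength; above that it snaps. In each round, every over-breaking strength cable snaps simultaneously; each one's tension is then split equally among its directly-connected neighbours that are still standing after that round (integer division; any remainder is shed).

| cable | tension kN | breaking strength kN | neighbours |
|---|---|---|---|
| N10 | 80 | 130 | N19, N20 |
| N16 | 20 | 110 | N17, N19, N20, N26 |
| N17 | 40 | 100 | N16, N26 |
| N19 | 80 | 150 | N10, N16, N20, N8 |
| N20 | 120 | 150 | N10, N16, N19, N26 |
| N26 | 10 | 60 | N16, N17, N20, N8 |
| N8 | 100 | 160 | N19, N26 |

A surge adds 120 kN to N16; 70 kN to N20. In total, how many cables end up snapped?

Round 1 — N16 at 140 > 110; N20 at 190 > 150. N16, N20 snap.
  N16 sheds 140 kN to N17, N19, N26: 46 each (2 lost).
    N17: 40+46 = 86 ≤ 100
    N19: 80+46 = 126 ≤ 150
    N26: 10+46 = 56 ≤ 60
  N20 sheds 190 kN to N10, N19, N26: 63 each (1 lost).
    N10: 80+63 = 143 > 130
    N19: 126+63 = 189 > 150
    N26: 56+63 = 119 > 60
Round 2 — N10, N19, N26 snap.
  N10 sheds 143 kN: no online neighbours, lost.
  N19 sheds 189 kN to N8: 189 each.
    N8: 100+189 = 289 > 160
  N26 sheds 119 kN to N17, N8: 59 each (1 lost).
    N17: 86+59 = 145 > 100
    N8: 289+59 = 348 > 160
Round 3 — N17, N8 snap.
  N17 sheds 145 kN: no online neighbours, lost.
  N8 sheds 348 kN: no online neighbours, lost.
No further breaks.

7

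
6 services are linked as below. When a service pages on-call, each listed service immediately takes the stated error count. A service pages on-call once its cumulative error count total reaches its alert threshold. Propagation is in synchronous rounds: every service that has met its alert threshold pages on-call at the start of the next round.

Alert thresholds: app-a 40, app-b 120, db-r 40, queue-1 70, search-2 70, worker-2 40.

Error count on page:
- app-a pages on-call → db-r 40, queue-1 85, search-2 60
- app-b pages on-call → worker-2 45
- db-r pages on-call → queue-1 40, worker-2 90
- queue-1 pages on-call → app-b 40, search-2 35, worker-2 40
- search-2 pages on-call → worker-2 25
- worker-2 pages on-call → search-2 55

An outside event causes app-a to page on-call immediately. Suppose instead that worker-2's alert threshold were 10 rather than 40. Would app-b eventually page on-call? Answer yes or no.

With worker-2's alert threshold at 10:
Round 1 — app-a pages on-call (initial).
  db-r: +40 → 40 ≥ 40
  queue-1: +85 → 85 ≥ 70
  search-2: +60 → 60 < 70
Round 2 — db-r, queue-1 page on-call.
  app-b: +40 → 40 < 120
  search-2: +35 → 95 ≥ 70
  worker-2: +90+40 → 130 ≥ 10
Round 3 — search-2, worker-2 page on-call.
No further pages.

no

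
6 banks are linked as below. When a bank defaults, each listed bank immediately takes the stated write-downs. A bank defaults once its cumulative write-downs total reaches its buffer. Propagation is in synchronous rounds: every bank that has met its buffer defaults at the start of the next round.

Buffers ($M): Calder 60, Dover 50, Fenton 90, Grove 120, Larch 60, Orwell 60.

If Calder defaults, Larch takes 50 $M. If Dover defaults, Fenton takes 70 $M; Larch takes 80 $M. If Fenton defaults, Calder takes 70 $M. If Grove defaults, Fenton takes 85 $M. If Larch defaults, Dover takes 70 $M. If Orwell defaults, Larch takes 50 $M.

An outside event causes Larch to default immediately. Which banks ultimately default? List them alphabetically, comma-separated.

Round 1 — Larch defaults (initial).
  Dover: +70 → 70 ≥ 50
Round 2 — Dover defaults.
  Fenton: +70 → 70 < 90
No further defaults.

Dover, Larch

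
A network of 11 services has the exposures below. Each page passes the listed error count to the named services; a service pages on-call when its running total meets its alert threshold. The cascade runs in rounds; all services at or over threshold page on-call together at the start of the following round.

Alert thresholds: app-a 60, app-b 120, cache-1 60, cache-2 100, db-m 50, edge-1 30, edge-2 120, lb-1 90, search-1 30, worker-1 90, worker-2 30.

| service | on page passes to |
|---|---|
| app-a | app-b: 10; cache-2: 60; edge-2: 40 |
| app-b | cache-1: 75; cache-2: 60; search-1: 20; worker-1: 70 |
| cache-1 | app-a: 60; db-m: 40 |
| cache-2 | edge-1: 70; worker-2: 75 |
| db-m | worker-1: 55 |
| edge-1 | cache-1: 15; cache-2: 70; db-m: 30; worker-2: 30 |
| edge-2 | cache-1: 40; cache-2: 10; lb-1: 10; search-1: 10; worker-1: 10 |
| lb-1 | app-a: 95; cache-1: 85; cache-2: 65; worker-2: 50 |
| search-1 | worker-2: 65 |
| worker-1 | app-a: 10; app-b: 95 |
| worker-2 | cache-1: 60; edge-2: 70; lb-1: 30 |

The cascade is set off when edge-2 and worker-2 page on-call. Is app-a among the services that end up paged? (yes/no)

Round 1 — edge-2, worker-2 page on-call (initial).
  cache-1: +40+60 → 100 ≥ 60
  cache-2: +10 → 10 < 100
  lb-1: +10+30 → 40 < 90
  search-1: +10 → 10 < 30
  worker-1: +10 → 10 < 90
Round 2 — cache-1 pages on-call.
  app-a: +60 → 60 ≥ 60
  db-m: +40 → 40 < 50
Round 3 — app-a pages on-call.
  app-b: +10 → 10 < 120
  cache-2: +60 → 70 < 100
No further pages.

yes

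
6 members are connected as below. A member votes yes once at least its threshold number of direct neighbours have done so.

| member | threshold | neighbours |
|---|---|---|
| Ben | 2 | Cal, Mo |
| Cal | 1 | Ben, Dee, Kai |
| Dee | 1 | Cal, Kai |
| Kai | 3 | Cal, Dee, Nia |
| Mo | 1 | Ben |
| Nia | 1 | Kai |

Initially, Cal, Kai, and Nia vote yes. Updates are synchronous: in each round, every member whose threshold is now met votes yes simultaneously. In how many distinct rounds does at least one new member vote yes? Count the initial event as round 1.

Round 1 — Cal, Kai, Nia vote yes (initial).
Round 2 — checking thresholds:
  Ben: 1 of 2 neighbours < 2, not yet.
  Dee: 2 of 2 neighbours ≥ 1, votes yes.
Round 3 — no new yes votes; cascade stops.

2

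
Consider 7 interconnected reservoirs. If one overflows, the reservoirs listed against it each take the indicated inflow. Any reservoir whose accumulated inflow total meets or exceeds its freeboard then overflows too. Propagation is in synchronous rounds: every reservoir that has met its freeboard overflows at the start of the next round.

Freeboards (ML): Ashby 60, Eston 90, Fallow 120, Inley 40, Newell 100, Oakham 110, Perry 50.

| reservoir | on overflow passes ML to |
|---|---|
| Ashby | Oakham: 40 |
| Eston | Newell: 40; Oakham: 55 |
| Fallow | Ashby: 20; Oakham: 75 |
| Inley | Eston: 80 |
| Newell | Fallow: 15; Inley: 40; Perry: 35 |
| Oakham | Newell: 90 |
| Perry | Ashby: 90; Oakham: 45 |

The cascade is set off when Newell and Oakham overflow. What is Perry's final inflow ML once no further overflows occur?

Round 1 — Newell, Oakham overflow (initial).
  Fallow: +15 → 15 < 120
  Inley: +40 → 40 ≥ 40
  Perry: +35 → 35 < 50
Round 2 — Inley overflows.
  Eston: +80 → 80 < 90
No further overflows.

35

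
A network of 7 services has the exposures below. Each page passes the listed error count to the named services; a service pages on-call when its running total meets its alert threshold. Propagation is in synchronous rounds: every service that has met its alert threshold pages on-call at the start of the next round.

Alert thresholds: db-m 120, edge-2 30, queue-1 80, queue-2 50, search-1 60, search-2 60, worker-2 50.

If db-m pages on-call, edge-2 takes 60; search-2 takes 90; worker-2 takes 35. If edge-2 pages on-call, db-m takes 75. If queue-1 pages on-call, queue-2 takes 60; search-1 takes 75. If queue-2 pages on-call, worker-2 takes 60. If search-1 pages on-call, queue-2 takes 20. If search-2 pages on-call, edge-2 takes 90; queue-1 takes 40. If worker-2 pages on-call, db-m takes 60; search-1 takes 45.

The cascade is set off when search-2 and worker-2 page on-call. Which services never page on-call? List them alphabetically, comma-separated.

queue-1, queue-2, search-1

Round 1 — search-2, worker-2 page on-call (initial).
  db-m: +60 → 60 < 120
  edge-2: +90 → 90 ≥ 30
  queue-1: +40 → 40 < 80
  search-1: +45 → 45 < 60
Round 2 — edge-2 pages on-call.
  db-m: +75 → 135 ≥ 120
Round 3 — db-m pages on-call.
No further pages.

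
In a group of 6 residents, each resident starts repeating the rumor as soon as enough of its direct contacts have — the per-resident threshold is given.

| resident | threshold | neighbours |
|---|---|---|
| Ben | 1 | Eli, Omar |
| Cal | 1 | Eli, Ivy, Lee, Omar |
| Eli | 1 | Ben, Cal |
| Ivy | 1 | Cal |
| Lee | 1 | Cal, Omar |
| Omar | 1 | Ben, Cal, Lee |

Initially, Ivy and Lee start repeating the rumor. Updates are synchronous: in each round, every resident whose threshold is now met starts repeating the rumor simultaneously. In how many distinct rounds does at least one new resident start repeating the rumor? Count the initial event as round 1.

Round 1 — Ivy, Lee start repeating the rumor (initial).
Round 2 — checking thresholds:
  Cal: 2 of 4 neighbours ≥ 1, starts repeating the rumor.
  Omar: 1 of 3 neighbours ≥ 1, starts repeating the rumor.
Round 3 — checking thresholds:
  Ben: 1 of 2 neighbours ≥ 1, starts repeating the rumor.
  Eli: 1 of 2 neighbours ≥ 1, starts repeating the rumor.
Round 4 — no new spreads; cascade stops.

3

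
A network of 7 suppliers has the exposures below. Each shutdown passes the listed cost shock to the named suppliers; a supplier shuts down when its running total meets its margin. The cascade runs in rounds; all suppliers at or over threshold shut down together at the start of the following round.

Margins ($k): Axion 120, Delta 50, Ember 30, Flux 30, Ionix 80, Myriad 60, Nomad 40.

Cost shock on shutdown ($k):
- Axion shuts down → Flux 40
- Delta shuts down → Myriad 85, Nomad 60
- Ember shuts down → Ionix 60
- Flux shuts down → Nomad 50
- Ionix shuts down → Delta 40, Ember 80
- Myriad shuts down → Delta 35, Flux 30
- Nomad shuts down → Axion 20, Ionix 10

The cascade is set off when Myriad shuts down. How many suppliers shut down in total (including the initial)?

3

Round 1 — Myriad shuts down (initial).
  Delta: +35 → 35 < 50
  Flux: +30 → 30 ≥ 30
Round 2 — Flux shuts down.
  Nomad: +50 → 50 ≥ 40
Round 3 — Nomad shuts down.
  Axion: +20 → 20 < 120
  Ionix: +10 → 10 < 80
No further shutdowns.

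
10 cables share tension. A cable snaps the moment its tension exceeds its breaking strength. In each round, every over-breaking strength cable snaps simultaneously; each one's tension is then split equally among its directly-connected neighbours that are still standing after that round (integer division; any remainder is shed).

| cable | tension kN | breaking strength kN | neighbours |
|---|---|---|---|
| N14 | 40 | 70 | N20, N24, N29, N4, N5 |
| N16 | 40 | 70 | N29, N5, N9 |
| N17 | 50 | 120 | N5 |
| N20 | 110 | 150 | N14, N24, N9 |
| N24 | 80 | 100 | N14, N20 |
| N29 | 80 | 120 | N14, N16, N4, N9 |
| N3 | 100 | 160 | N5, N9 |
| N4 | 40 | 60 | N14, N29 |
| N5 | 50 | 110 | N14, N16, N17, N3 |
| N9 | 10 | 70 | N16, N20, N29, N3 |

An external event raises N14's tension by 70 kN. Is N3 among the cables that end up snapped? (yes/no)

Round 1 — N14 at 110 > 70. N14 snaps.
  N14 sheds 110 kN to N20, N24, N29, N4, N5: 22 each.
    N20: 110+22 = 132 ≤ 150
    N24: 80+22 = 102 > 100
    N29: 80+22 = 102 ≤ 120
    N4: 40+22 = 62 > 60
    N5: 50+22 = 72 ≤ 110
Round 2 — N24, N4 snap.
  N24 sheds 102 kN to N20: 102 each.
    N20: 132+102 = 234 > 150
  N4 sheds 62 kN to N29: 62 each.
    N29: 102+62 = 164 > 120
Round 3 — N20, N29 snap.
  N20 sheds 234 kN to N9: 234 each.
    N9: 10+234 = 244 > 70
  N29 sheds 164 kN to N16, N9: 82 each.
    N16: 40+82 = 122 > 70
    N9: 244+82 = 326 > 70
Round 4 — N16, N9 snap.
  N16 sheds 122 kN to N5: 122 each.
    N5: 72+122 = 194 > 110
  N9 sheds 326 kN to N3: 326 each.
    N3: 100+326 = 426 > 160
Round 5 — N3, N5 snap.
  N3 sheds 426 kN: no online neighbours, lost.
  N5 sheds 194 kN to N17: 194 each.
    N17: 50+194 = 244 > 120
Round 6 — N17 snaps.
  N17 sheds 244 kN: no online neighbours, lost.
No further breaks.

yes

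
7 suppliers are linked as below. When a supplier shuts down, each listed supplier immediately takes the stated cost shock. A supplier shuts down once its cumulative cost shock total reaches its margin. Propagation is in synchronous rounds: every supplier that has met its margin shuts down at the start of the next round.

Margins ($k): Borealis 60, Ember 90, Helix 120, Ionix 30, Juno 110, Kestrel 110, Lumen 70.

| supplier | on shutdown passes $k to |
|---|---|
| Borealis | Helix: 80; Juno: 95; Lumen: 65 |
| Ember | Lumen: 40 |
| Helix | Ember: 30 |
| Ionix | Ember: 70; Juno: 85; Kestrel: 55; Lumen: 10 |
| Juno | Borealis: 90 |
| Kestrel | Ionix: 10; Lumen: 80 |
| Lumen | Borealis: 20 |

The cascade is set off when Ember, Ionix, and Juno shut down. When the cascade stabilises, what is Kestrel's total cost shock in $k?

55

Round 1 — Ember, Ionix, Juno shut down (initial).
  Borealis: +90 → 90 ≥ 60
  Kestrel: +55 → 55 < 110
  Lumen: +40+10 → 50 < 70
Round 2 — Borealis shuts down.
  Helix: +80 → 80 < 120
  Lumen: +65 → 115 ≥ 70
Round 3 — Lumen shuts down.
No further shutdowns.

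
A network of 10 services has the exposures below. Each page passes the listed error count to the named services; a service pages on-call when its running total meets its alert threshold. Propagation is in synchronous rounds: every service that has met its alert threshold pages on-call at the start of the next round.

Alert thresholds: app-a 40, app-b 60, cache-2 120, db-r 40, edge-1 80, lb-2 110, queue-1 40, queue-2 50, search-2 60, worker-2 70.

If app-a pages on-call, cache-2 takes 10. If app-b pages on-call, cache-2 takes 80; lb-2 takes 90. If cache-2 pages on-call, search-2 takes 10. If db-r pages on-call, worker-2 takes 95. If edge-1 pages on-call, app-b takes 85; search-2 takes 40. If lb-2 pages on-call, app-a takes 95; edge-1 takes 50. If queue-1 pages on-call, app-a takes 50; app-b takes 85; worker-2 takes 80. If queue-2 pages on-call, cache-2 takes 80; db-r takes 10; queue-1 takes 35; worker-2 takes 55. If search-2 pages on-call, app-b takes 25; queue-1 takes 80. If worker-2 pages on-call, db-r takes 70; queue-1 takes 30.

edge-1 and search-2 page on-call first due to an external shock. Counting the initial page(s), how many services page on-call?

7

Round 1 — edge-1, search-2 page on-call (initial).
  app-b: +85+25 → 110 ≥ 60
  queue-1: +80 → 80 ≥ 40
Round 2 — app-b, queue-1 page on-call.
  app-a: +50 → 50 ≥ 40
  cache-2: +80 → 80 < 120
  lb-2: +90 → 90 < 110
  worker-2: +80 → 80 ≥ 70
Round 3 — app-a, worker-2 page on-call.
  cache-2: +10 → 90 < 120
  db-r: +70 → 70 ≥ 40
Round 4 — db-r pages on-call.
No further pages.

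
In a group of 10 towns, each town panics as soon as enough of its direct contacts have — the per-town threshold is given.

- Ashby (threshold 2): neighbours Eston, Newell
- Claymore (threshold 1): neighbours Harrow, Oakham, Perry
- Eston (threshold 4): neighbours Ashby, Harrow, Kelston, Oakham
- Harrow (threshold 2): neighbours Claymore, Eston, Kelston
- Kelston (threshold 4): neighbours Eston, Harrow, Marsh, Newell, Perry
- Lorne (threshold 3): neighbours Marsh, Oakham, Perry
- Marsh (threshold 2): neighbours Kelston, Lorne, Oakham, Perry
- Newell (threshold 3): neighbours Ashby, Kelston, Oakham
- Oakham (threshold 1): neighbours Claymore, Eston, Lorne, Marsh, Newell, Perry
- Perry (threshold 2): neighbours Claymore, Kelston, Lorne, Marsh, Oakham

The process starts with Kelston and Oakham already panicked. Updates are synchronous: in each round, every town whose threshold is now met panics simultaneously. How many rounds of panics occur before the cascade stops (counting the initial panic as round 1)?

Round 1 — Kelston, Oakham panic (initial).
Round 2 — checking thresholds:
  Claymore: 1 of 3 neighbours ≥ 1, panics.
  Eston: 2 of 4 neighbours < 4, below threshold.
  Harrow: 1 of 3 neighbours < 2, below threshold.
  Lorne: 1 of 3 neighbours < 3, below threshold.
  Marsh: 2 of 4 neighbours ≥ 2, panics.
  Newell: 2 of 3 neighbours < 3, below threshold.
  Perry: 2 of 5 neighbours ≥ 2, panics.
Round 3 — checking thresholds:
  Eston: 2 of 4 neighbours < 4, below threshold.
  Harrow: 2 of 3 neighbours ≥ 2, panics.
  Lorne: 3 of 3 neighbours ≥ 3, panics.
  Newell: 2 of 3 neighbours < 3, below threshold.
Round 4 — no new panics; cascade stops.

3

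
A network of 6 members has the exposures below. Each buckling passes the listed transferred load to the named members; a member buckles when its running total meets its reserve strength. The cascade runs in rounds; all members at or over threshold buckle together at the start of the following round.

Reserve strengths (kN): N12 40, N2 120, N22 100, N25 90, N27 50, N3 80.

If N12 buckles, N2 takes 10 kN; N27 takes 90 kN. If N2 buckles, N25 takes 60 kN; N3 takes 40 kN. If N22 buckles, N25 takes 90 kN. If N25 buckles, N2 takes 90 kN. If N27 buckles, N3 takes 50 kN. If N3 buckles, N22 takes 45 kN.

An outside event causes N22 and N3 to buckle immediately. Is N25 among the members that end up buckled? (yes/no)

yes

Round 1 — N22, N3 buckle (initial).
  N25: +90 → 90 ≥ 90
Round 2 — N25 buckles.
  N2: +90 → 90 < 120
No further bucklings.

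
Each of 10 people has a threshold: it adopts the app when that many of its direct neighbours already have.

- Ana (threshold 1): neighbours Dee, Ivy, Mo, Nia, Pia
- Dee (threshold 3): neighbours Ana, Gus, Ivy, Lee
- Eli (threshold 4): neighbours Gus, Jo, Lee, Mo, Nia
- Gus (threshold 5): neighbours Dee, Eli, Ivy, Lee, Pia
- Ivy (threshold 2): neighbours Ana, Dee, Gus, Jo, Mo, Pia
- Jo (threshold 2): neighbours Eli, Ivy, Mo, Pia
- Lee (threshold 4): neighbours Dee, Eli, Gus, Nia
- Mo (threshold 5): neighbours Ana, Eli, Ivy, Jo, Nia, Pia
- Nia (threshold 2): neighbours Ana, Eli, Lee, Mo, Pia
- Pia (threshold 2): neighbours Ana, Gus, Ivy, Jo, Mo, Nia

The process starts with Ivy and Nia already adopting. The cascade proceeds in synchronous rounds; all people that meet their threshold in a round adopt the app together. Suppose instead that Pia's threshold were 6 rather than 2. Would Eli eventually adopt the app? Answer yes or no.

With Pia's threshold at 6:
Round 1 — Ivy, Nia adopt the app (initial).
Round 2 — checking thresholds:
  Ana: 2 of 5 neighbours ≥ 1, adopts the app.
  Dee: 1 of 4 neighbours < 3, not yet.
  Eli: 1 of 5 neighbours < 4, not yet.
  Gus: 1 of 5 neighbours < 5, not yet.
  Jo: 1 of 4 neighbours < 2, not yet.
  Lee: 1 of 4 neighbours < 4, not yet.
  Mo: 2 of 6 neighbours < 5, not yet.
  Pia: 2 of 6 neighbours < 6, not yet.
Round 3 — no new adoptions; cascade stops.

no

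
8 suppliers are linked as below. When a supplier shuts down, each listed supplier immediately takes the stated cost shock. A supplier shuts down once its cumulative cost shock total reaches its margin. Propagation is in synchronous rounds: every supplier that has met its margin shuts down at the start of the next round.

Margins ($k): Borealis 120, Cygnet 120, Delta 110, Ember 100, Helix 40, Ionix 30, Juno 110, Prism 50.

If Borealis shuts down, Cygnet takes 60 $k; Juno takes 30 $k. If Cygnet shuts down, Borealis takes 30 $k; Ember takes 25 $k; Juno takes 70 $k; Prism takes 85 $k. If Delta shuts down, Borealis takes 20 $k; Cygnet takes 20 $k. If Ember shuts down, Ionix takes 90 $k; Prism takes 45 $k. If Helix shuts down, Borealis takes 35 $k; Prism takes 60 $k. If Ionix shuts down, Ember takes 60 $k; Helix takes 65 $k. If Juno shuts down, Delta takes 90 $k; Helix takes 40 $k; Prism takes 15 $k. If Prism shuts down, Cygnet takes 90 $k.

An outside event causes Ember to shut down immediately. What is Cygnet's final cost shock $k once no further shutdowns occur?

90

Round 1 — Ember shuts down (initial).
  Ionix: +90 → 90 ≥ 30
  Prism: +45 → 45 < 50
Round 2 — Ionix shuts down.
  Helix: +65 → 65 ≥ 40
Round 3 — Helix shuts down.
  Borealis: +35 → 35 < 120
  Prism: +60 → 105 ≥ 50
Round 4 — Prism shuts down.
  Cygnet: +90 → 90 < 120
No further shutdowns.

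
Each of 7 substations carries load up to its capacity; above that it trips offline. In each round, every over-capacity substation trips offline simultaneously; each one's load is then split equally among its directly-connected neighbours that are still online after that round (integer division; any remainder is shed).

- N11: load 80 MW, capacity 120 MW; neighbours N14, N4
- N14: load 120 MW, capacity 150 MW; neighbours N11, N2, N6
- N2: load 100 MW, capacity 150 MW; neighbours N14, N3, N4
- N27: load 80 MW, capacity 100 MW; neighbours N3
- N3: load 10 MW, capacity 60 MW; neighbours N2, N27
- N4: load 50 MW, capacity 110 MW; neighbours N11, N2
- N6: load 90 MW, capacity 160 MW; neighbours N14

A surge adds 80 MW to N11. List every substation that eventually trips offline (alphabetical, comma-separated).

N11, N14, N2, N27, N3, N4, N6

Round 1 — N11 at 160 > 120. N11 trips offline.
  N11 sheds 160 MW to N14, N4: 80 each.
    N14: 120+80 = 200 > 150
    N4: 50+80 = 130 > 110
Round 2 — N14, N4 trip offline.
  N14 sheds 200 MW to N2, N6: 100 each.
    N2: 100+100 = 200 > 150
    N6: 90+100 = 190 > 160
  N4 sheds 130 MW to N2: 130 each.
    N2: 200+130 = 330 > 150
Round 3 — N2, N6 trip offline.
  N2 sheds 330 MW to N3: 330 each.
    N3: 10+330 = 340 > 60
  N6 sheds 190 MW: no online neighbours, lost.
Round 4 — N3 trips offline.
  N3 sheds 340 MW to N27: 340 each.
    N27: 80+340 = 420 > 100
Round 5 — N27 trips offline.
  N27 sheds 420 MW: no online neighbours, lost.
No further trips.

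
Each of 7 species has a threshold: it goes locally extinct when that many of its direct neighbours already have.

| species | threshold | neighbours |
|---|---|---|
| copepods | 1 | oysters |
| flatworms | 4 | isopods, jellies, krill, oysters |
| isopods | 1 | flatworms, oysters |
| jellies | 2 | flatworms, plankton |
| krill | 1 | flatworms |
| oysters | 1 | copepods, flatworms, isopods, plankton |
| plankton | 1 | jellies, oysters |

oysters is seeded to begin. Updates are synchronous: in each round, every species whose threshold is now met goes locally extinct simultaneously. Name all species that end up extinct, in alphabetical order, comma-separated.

copepods, isopods, oysters, plankton

Round 1 — oysters goes locally extinct (initial).
Round 2 — checking thresholds:
  copepods: 1 of 1 neighbours ≥ 1, goes locally extinct.
  flatworms: 1 of 4 neighbours < 4, below threshold.
  isopods: 1 of 2 neighbours ≥ 1, goes locally extinct.
  plankton: 1 of 2 neighbours ≥ 1, goes locally extinct.
Round 3 — no new extinctions; cascade stops.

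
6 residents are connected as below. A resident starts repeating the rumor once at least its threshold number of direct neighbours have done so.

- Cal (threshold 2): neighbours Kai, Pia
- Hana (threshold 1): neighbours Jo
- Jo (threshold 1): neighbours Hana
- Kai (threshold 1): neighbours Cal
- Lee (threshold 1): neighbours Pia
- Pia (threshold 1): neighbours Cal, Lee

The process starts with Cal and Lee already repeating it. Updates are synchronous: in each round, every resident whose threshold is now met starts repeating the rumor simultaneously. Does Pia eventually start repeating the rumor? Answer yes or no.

Round 1 — Cal, Lee start repeating the rumor (initial).
Round 2 — checking thresholds:
  Kai: 1 of 1 neighbours ≥ 1, starts repeating the rumor.
  Pia: 2 of 2 neighbours ≥ 1, starts repeating the rumor.
Round 3 — no new spreads; cascade stops.

yes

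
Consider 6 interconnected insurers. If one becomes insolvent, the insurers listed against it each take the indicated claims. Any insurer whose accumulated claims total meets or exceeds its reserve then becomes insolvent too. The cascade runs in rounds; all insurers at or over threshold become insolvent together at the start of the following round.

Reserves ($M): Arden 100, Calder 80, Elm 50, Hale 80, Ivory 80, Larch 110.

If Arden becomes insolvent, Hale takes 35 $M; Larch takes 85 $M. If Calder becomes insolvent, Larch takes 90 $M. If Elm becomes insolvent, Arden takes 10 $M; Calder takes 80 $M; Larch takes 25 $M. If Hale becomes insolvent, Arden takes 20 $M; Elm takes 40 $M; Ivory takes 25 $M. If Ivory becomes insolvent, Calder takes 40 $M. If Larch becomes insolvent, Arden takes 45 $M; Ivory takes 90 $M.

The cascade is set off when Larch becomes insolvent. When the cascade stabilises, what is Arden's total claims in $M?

45

Round 1 — Larch becomes insolvent (initial).
  Arden: +45 → 45 < 100
  Ivory: +90 → 90 ≥ 80
Round 2 — Ivory becomes insolvent.
  Calder: +40 → 40 < 80
No further insolvencies.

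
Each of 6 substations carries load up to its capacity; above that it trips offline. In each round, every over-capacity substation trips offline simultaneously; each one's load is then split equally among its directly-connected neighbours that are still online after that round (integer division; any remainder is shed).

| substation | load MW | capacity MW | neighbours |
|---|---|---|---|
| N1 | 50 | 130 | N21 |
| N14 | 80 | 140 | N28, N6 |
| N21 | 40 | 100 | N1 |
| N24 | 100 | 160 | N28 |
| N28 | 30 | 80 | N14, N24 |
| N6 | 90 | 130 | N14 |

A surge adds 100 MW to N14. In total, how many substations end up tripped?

Round 1 — N14 at 180 > 140. N14 trips offline.
  N14 sheds 180 MW to N28, N6: 90 each.
    N28: 30+90 = 120 > 80
    N6: 90+90 = 180 > 130
Round 2 — N28, N6 trip offline.
  N28 sheds 120 MW to N24: 120 each.
    N24: 100+120 = 220 > 160
  N6 sheds 180 MW: no online neighbours, lost.
Round 3 — N24 trips offline.
  N24 sheds 220 MW: no online neighbours, lost.
No further trips.

4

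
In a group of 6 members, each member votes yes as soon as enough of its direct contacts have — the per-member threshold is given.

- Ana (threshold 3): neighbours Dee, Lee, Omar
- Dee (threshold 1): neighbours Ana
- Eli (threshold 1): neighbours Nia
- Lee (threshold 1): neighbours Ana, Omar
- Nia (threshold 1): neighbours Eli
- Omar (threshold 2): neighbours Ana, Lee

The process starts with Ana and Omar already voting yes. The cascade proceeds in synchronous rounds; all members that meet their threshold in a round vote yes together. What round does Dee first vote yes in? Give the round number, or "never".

2

Round 1 — Ana, Omar vote yes (initial).
Round 2 — checking thresholds:
  Dee: 1 of 1 neighbours ≥ 1, votes yes.
  Lee: 2 of 2 neighbours ≥ 1, votes yes.
Round 3 — no new yes votes; cascade stops.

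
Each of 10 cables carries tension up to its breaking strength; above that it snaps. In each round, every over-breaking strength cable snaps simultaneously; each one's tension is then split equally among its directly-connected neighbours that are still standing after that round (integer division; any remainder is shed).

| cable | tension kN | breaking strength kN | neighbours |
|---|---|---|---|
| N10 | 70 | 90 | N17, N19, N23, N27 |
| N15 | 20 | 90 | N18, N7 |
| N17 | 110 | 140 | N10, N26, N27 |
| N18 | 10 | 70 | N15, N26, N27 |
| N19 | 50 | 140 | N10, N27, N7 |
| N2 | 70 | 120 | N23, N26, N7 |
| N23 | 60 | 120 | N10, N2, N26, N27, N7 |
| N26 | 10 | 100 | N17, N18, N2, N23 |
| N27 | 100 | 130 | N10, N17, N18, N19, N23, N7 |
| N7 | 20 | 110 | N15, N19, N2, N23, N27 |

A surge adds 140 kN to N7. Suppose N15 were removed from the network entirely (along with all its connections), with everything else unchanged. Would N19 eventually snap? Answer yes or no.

yes

With N15 removed:
Round 1 — N7 at 160 > 110. N7 snaps.
  N7 sheds 160 kN to N19, N2, N23, N27: 40 each.
    N19: 50+40 = 90 ≤ 140
    N2: 70+40 = 110 ≤ 120
    N23: 60+40 = 100 ≤ 120
    N27: 100+40 = 140 > 130
Round 2 — N27 snaps.
  N27 sheds 140 kN to N10, N17, N18, N19, N23: 28 each.
    N10: 70+28 = 98 > 90
    N17: 110+28 = 138 ≤ 140
    N18: 10+28 = 38 ≤ 70
    N19: 90+28 = 118 ≤ 140
    N23: 100+28 = 128 > 120
Round 3 — N10, N23 snap.
  N10 sheds 98 kN to N17, N19: 49 each.
    N17: 138+49 = 187 > 140
    N19: 118+49 = 167 > 140
  N23 sheds 128 kN to N2, N26: 64 each.
    N2: 110+64 = 174 > 120
    N26: 10+64 = 74 ≤ 100
Round 4 — N17, N19, N2 snap.
  N17 sheds 187 kN to N26: 187 each.
    N26: 74+187 = 261 > 100
  N19 sheds 167 kN: no online neighbours, lost.
  N2 sheds 174 kN to N26: 174 each.
    N26: 261+174 = 435 > 100
Round 5 — N26 snaps.
  N26 sheds 435 kN to N18: 435 each.
    N18: 38+435 = 473 > 70
Round 6 — N18 snaps.
  N18 sheds 473 kN: no online neighbours, lost.
No further breaks.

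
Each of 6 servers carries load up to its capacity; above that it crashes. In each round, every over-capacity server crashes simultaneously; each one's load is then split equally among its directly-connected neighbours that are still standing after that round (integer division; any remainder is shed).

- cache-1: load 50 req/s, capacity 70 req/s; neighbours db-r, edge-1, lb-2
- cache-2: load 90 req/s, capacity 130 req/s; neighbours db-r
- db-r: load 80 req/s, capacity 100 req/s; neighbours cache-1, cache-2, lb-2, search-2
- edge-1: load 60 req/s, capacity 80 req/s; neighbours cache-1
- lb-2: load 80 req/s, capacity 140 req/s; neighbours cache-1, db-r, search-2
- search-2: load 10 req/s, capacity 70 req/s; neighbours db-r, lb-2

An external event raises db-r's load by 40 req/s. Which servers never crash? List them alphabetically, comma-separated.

Round 1 — db-r at 120 > 100. db-r crashes.
  db-r sheds 120 req/s to cache-1, cache-2, lb-2, search-2: 30 each.
    cache-1: 50+30 = 80 > 70
    cache-2: 90+30 = 120 ≤ 130
    lb-2: 80+30 = 110 ≤ 140
    search-2: 10+30 = 40 ≤ 70
Round 2 — cache-1 crashes.
  cache-1 sheds 80 req/s to edge-1, lb-2: 40 each.
    edge-1: 60+40 = 100 > 80
    lb-2: 110+40 = 150 > 140
Round 3 — edge-1, lb-2 crash.
  edge-1 sheds 100 req/s: no online neighbours, lost.
  lb-2 sheds 150 req/s to search-2: 150 each.
    search-2: 40+150 = 190 > 70
Round 4 — search-2 crashes.
  search-2 sheds 190 req/s: no online neighbours, lost.
No further crashes.

cache-2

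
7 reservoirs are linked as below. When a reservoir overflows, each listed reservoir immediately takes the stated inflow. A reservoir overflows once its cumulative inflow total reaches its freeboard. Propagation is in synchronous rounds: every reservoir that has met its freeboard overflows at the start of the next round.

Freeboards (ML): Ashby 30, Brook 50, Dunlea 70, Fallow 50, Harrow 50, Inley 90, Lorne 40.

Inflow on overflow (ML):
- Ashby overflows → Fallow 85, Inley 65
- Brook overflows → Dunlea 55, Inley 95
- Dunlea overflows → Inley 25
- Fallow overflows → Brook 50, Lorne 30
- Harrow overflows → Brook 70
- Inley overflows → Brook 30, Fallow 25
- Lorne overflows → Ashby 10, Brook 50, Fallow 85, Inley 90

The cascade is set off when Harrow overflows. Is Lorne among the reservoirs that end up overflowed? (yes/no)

Round 1 — Harrow overflows (initial).
  Brook: +70 → 70 ≥ 50
Round 2 — Brook overflows.
  Dunlea: +55 → 55 < 70
  Inley: +95 → 95 ≥ 90
Round 3 — Inley overflows.
  Fallow: +25 → 25 < 50
No further overflows.

no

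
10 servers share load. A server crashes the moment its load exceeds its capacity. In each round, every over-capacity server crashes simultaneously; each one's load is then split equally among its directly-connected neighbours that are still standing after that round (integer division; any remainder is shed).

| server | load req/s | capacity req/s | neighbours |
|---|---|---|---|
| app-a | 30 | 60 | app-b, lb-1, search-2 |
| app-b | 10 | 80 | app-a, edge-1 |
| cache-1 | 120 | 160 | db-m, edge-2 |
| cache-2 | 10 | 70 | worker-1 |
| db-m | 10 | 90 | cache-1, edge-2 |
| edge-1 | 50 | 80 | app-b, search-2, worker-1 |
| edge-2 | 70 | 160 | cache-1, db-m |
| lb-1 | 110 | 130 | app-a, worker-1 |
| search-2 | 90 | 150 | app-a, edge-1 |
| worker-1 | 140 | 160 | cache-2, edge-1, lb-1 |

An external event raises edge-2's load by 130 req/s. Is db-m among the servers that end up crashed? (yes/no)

Round 1 — edge-2 at 200 > 160. edge-2 crashes.
  edge-2 sheds 200 req/s to cache-1, db-m: 100 each.
    cache-1: 120+100 = 220 > 160
    db-m: 10+100 = 110 > 90
Round 2 — cache-1, db-m crash.
  cache-1 sheds 220 req/s: no online neighbours, lost.
  db-m sheds 110 req/s: no online neighbours, lost.
No further crashes.

yes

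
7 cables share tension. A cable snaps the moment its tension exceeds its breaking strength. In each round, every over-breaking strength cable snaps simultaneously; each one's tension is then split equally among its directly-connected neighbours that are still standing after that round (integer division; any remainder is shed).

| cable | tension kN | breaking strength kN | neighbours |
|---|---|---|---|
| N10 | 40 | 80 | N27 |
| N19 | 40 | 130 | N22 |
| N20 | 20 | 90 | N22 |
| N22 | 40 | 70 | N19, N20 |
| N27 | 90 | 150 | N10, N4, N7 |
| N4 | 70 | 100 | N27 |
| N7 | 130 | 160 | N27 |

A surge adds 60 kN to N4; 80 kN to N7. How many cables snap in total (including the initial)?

4

Round 1 — N4 at 130 > 100; N7 at 210 > 160. N4, N7 snap.
  N4 sheds 130 kN to N27: 130 each.
    N27: 90+130 = 220 > 150
  N7 sheds 210 kN to N27: 210 each.
    N27: 220+210 = 430 > 150
Round 2 — N27 snaps.
  N27 sheds 430 kN to N10: 430 each.
    N10: 40+430 = 470 > 80
Round 3 — N10 snaps.
  N10 sheds 470 kN: no online neighbours, lost.
No further breaks.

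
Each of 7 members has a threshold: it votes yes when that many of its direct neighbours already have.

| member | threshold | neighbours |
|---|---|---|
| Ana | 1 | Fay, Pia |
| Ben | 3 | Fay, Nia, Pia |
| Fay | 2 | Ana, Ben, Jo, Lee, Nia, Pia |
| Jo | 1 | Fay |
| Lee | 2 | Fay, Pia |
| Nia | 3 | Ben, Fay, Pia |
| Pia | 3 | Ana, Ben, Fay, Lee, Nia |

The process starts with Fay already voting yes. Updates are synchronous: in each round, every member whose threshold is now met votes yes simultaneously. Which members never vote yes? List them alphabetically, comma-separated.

Round 1 — Fay votes yes (initial).
Round 2 — checking thresholds:
  Ana: 1 of 2 neighbours ≥ 1, votes yes.
  Ben: 1 of 3 neighbours < 3, not yet.
  Jo: 1 of 1 neighbours ≥ 1, votes yes.
  Lee: 1 of 2 neighbours < 2, not yet.
  Nia: 1 of 3 neighbours < 3, not yet.
  Pia: 1 of 5 neighbours < 3, not yet.
Round 3 — no new yes votes; cascade stops.

Ben, Lee, Nia, Pia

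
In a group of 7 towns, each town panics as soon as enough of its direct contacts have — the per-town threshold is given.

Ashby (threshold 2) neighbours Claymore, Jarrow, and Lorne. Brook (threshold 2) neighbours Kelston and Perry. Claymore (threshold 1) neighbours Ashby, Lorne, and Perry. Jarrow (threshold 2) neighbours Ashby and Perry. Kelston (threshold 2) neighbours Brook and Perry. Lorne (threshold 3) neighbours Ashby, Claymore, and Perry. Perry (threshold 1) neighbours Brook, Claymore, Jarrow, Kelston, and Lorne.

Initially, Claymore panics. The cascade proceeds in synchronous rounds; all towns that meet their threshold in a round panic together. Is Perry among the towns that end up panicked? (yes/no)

yes

Round 1 — Claymore panics (initial).
Round 2 — checking thresholds:
  Ashby: 1 of 3 neighbours < 2, holds.
  Lorne: 1 of 3 neighbours < 3, holds.
  Perry: 1 of 5 neighbours ≥ 1, panics.
Round 3 — no new panics; cascade stops.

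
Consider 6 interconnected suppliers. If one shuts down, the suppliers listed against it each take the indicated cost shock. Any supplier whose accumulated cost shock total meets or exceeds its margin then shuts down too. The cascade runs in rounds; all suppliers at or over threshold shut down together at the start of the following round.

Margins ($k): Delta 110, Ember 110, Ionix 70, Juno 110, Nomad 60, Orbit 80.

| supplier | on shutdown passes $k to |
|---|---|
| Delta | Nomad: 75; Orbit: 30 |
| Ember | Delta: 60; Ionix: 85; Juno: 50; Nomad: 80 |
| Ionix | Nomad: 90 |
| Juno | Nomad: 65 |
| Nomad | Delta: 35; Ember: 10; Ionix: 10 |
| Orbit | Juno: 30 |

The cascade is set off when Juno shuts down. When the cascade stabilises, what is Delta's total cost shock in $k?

Round 1 — Juno shuts down (initial).
  Nomad: +65 → 65 ≥ 60
Round 2 — Nomad shuts down.
  Delta: +35 → 35 < 110
  Ember: +10 → 10 < 110
  Ionix: +10 → 10 < 70
No further shutdowns.

35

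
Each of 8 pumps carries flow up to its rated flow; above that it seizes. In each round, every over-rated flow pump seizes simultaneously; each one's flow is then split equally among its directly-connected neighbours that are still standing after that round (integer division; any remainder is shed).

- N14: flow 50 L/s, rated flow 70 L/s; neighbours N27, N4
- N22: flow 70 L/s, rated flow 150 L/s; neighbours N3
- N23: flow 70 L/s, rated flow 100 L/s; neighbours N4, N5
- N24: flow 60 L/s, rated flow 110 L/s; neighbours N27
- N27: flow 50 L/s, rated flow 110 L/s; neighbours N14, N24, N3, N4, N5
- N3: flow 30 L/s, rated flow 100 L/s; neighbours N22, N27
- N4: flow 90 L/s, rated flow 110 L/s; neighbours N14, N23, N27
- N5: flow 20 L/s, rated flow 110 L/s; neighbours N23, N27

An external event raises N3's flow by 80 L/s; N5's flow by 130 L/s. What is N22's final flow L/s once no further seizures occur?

Round 1 — N3 at 110 > 100; N5 at 150 > 110. N3, N5 seize.
  N3 sheds 110 L/s to N22, N27: 55 each.
    N22: 70+55 = 125 ≤ 150
    N27: 50+55 = 105 ≤ 110
  N5 sheds 150 L/s to N23, N27: 75 each.
    N23: 70+75 = 145 > 100
    N27: 105+75 = 180 > 110
Round 2 — N23, N27 seize.
  N23 sheds 145 L/s to N4: 145 each.
    N4: 90+145 = 235 > 110
  N27 sheds 180 L/s to N14, N24, N4: 60 each.
    N14: 50+60 = 110 > 70
    N24: 60+60 = 120 > 110
    N4: 235+60 = 295 > 110
Round 3 — N14, N24, N4 seize.
  N14 sheds 110 L/s: no online neighbours, lost.
  N24 sheds 120 L/s: no online neighbours, lost.
  N4 sheds 295 L/s: no online neighbours, lost.
No further seizures.

125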